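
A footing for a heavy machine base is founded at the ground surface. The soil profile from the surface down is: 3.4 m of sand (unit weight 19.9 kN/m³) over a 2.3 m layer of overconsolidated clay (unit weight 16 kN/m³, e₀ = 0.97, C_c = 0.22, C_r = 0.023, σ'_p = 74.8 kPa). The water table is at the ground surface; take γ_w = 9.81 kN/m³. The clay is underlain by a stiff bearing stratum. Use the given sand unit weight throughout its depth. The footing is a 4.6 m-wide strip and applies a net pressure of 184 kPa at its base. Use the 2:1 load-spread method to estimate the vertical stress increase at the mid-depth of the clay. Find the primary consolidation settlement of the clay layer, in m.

Mid-depth of clay below the ground surface: z = 3.4 + 2.3/2 = 4.55 m.
Total vertical stress at mid-clay: σ_v = 19.9×3.4 + 16×1.15 = 86.06 kPa.
Pore pressure: u = 9.81×(4.55 − 0) = 44.636 kPa.
Initial effective stress: σ'_0 = σ_v − u = 86.06 − 44.636 = 41.424 kPa.
Stress increase at mid-clay by the 2:1 spreading method:
Δσ = qB/(B+z) = 184×4.6/(4.6+4.55) = 92.503 kPa
Final effective stress: σ'_f = 41.424 + 92.503 = 133.93 kPa.
σ'_f = 133.93 > σ'_p = 74.8 kPa, so the stress path crosses the preconsolidation pressure — recompression up to σ'_p, then virgin compression beyond:
S_c = H/(1+e₀)·[C_r·log₁₀(σ'_p/σ'_0) + C_c·log₁₀(σ'_f/σ'_p)]
    = 2.3/1.97 × [0.023×log₁₀(74.8/41.424) + 0.22×log₁₀(133.93/74.8)]
    = 1.1675 × [0.0059029 + 0.055655] = 0.07187 m

S_c ≈ 0.0719 m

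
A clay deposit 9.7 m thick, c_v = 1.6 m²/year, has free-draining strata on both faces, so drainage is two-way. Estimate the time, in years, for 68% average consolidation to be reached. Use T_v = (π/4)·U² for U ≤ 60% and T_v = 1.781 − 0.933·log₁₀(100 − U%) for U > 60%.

Drainage path length: H_d = H/2 = 4.85 m (double drainage).
U > 60%: T_v = 1.781 − 0.933·log₁₀(100 − 68) = 0.3767.
t = T_v·H_d²/c_v = 0.3767×4.85²/1.6 = 5.538 years.

t ≈ 5.54 years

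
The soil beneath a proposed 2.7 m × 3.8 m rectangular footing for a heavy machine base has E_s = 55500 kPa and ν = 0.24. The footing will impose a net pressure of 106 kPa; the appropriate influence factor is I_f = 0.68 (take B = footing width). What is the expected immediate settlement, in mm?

S_e ≈ 3.3 mm

Immediate (elastic) settlement: S_e = q·B·(1−ν²)/E_s · I_f.
S_e = 106 × 2.7 × (1 − 0.24²) / 55500 × 0.68
    = 106 × 2.7 × 0.9424 / 55500 × 0.68
    = 0.003305 m = 3.305 mm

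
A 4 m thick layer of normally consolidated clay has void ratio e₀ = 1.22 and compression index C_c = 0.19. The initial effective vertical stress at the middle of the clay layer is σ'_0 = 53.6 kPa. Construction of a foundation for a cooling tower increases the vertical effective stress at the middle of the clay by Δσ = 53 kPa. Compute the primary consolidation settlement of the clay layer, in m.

Final effective stress: σ'_f = σ'_0 + Δσ = 53.6 + 53 = 106.6 kPa.
Normally consolidated clay, so the full stress increment lies on the virgin compression line:
S_c = C_c·H/(1+e₀)·log₁₀(σ'_f/σ'_0) = 0.19×4/(1+1.22)×log₁₀(106.6/53.6)
    = 0.34234 × 0.29859 = 0.1022 m

S_c ≈ 0.102 m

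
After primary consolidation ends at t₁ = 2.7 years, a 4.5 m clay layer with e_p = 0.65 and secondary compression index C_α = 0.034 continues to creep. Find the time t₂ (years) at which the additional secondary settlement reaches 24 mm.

S_s = C_α·H/(1+e_p)·log₁₀(t₂/t₁) ⇒ log₁₀(t₂/t₁) = S_s·(1+e_p)/(C_α·H).
log₁₀(t₂/t₁) = 0.024 × (1+0.65) / (0.034×4.5) = 0.2588
t₂ = t₁ × 10^0.2588 = 2.7 × 1.815 = 4.9 years

t₂ ≈ 4.9 years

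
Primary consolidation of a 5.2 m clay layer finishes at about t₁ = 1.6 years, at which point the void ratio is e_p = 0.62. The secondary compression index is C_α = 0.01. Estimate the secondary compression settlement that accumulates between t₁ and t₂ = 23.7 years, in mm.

S_s ≈ 37.6 mm

Secondary compression: S_s = C_α·H/(1+e_p)·log₁₀(t₂/t₁)
S_s = 0.01×5.2/(1+0.62)×log₁₀(23.7/1.6)
    = 0.0321 × 1.171 = 0.03758 m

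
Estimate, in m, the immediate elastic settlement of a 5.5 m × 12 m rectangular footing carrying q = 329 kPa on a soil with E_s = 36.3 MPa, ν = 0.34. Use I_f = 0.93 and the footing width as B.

Immediate (elastic) settlement: S_e = q·B·(1−ν²)/E_s · I_f.
E_s = 36.3 MPa = 36300 kPa.
S_e = 329 × 5.5 × (1 − 0.34²) / 36300 × 0.93
    = 329 × 5.5 × 0.8844 / 36300 × 0.93
    = 0.041 m

S_e ≈ 0.041 m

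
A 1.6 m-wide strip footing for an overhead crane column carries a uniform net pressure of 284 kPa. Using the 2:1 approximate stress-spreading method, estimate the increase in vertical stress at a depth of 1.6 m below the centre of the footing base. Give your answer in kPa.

Δσ_z ≈ 142 kPa

By the 2:1 method the load spreads at 1 horizontal : 2 vertical, so at depth z the loaded area has grown by z in each plan dimension:
Δσ = qB/(B+z) = 284×1.6/(1.6+1.6) = 142 kPa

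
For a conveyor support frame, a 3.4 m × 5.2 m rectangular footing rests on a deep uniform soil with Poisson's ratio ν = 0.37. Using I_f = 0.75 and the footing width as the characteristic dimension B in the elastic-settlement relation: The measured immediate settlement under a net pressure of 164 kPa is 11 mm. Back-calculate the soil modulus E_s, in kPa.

E_s ≈ 32800 kPa

S_e = q·B·(1−ν²)/E_s · I_f  ⇒  E_s = q·B·(1−ν²)·I_f / S_e.
E_s = 164 × 3.4 × 0.8631 × 0.75 / 0.011 = 32810 kPa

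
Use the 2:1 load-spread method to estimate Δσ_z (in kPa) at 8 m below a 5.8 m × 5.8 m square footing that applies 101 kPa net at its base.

Δσ_z ≈ 17.8 kPa

By the 2:1 method the load spreads at 1 horizontal : 2 vertical, so at depth z the loaded area has grown by z in each plan dimension:
Δσ = qBL/((B+z)(L+z)) = 101×5.8×5.8/((5.8+8)(5.8+8)) = 17.841 kPa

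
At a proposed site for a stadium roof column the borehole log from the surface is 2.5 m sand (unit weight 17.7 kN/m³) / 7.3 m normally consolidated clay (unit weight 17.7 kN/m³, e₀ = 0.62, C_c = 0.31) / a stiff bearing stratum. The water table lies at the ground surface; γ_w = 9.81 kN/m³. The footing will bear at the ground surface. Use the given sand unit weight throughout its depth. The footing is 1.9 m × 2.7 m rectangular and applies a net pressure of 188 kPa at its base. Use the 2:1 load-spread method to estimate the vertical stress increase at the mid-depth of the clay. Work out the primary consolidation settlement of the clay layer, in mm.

Mid-depth of clay below the ground surface: z = 2.5 + 7.3/2 = 6.15 m.
Total vertical stress at mid-clay: σ_v = 17.7×2.5 + 17.7×3.65 = 108.85 kPa.
Pore pressure: u = 9.81×(6.15 − 0) = 60.332 kPa.
Initial effective stress: σ'_0 = σ_v − u = 108.85 − 60.332 = 48.518 kPa.
Stress increase at mid-clay by the 2:1 spreading method:
Δσ = qBL/((B+z)(L+z)) = 188×1.9×2.7/((1.9+6.15)(2.7+6.15)) = 13.537 kPa
Final effective stress: σ'_f = σ'_0 + Δσ = 48.518 + 13.537 = 62.055 kPa.
Normally consolidated clay, so the full stress increment lies on the virgin compression line:
S_c = C_c·H/(1+e₀)·log₁₀(σ'_f/σ'_0) = 0.31×7.3/(1+0.62)×log₁₀(62.055/48.518)
    = 1.3969 × 0.10687 = 0.1493 m

S_c ≈ 149 mm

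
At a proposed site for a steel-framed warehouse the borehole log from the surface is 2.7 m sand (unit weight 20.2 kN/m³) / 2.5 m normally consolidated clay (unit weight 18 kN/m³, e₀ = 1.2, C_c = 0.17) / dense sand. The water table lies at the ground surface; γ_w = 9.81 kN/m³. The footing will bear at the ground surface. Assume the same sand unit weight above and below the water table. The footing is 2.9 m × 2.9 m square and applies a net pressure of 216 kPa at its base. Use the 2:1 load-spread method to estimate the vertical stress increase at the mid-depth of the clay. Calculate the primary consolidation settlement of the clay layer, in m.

S_c ≈ 0.0586 m

Mid-depth of clay below the ground surface: z = 2.7 + 2.5/2 = 3.95 m.
Total vertical stress at mid-clay: σ_v = 20.2×2.7 + 18×1.25 = 77.04 kPa.
Pore pressure: u = 9.81×(3.95 − 0) = 38.75 kPa.
Initial effective stress: σ'_0 = σ_v − u = 77.04 − 38.75 = 38.29 kPa.
Stress increase at mid-clay by the 2:1 spreading method:
Δσ = qBL/((B+z)(L+z)) = 216×2.9×2.9/((2.9+3.95)(2.9+3.95)) = 38.714 kPa
Final effective stress: σ'_f = σ'_0 + Δσ = 38.29 + 38.714 = 77.004 kPa.
Normally consolidated clay, so the full stress increment lies on the virgin compression line:
S_c = C_c·H/(1+e₀)·log₁₀(σ'_f/σ'_0) = 0.17×2.5/(1+1.2)×log₁₀(77.004/38.29)
    = 0.19318 × 0.30343 = 0.05862 m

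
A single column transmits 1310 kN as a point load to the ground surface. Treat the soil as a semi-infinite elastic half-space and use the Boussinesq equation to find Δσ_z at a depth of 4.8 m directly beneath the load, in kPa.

Boussinesq vertical stress below a point load on an elastic half-space:
Δσ_z = 3P/(2πz²) · [1 + (r/z)²]^(−5/2)
r/z = 0/4.8 = 0; [1+(r/z)²]^(−5/2) = 1.
Δσ_z = 3×1310/(2π×4.8²) × 1 = 27.148 × 1 = 27.15 kPa

Δσ_z ≈ 27.1 kPa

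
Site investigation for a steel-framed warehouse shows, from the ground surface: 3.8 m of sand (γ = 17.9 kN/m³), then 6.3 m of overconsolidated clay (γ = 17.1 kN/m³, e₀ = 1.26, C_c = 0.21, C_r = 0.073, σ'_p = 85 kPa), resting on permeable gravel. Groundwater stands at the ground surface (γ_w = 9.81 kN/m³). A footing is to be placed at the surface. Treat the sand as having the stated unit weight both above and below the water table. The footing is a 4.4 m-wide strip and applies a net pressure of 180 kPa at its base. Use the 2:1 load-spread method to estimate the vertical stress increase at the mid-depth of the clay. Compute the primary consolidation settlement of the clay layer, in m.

Mid-depth of clay below the ground surface: z = 3.8 + 6.3/2 = 6.95 m.
Total vertical stress at mid-clay: σ_v = 17.9×3.8 + 17.1×3.15 = 121.88 kPa.
Pore pressure: u = 9.81×(6.95 − 0) = 68.18 kPa.
Initial effective stress: σ'_0 = σ_v − u = 121.88 − 68.18 = 53.7 kPa.
Stress increase at mid-clay by the 2:1 spreading method:
Δσ = qB/(B+z) = 180×4.4/(4.4+6.95) = 69.78 kPa
Final effective stress: σ'_f = 53.7 + 69.78 = 123.48 kPa.
σ'_f = 123.48 > σ'_p = 85 kPa, so the stress path crosses the preconsolidation pressure — recompression up to σ'_p, then virgin compression beyond:
S_c = H/(1+e₀)·[C_r·log₁₀(σ'_p/σ'_0) + C_c·log₁₀(σ'_f/σ'_p)]
    = 6.3/2.26 × [0.073×log₁₀(85/53.7) + 0.21×log₁₀(123.48/85)]
    = 2.7876 × [0.014559 + 0.034057] = 0.1355 m

S_c ≈ 0.136 m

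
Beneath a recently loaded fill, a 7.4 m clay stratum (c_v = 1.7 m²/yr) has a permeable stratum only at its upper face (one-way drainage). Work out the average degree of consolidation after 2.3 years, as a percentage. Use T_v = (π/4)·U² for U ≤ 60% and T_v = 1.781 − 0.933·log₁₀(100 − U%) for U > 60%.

Drainage path length: H_d = H = 7.4 m (single drainage).
T_v = c_v·t/H_d² = 1.7×2.3/7.4² = 0.071402.
T_v = 0.071402 corresponds to the U ≤ 60% branch:
U = √(4T_v/π) = 0.3015

U ≈ 30.2 %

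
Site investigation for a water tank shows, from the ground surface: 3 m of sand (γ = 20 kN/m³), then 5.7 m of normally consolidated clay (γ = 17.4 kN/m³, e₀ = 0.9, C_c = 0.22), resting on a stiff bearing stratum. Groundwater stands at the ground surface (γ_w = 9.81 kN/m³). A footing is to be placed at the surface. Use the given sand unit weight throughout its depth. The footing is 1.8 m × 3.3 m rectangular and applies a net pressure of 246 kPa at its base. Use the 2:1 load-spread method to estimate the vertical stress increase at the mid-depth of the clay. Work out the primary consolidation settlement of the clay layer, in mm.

Mid-depth of clay below the ground surface: z = 3 + 5.7/2 = 5.85 m.
Total vertical stress at mid-clay: σ_v = 20×3 + 17.4×2.85 = 109.59 kPa.
Pore pressure: u = 9.81×(5.85 − 0) = 57.389 kPa.
Initial effective stress: σ'_0 = σ_v − u = 109.59 − 57.389 = 52.201 kPa.
Stress increase at mid-clay by the 2:1 spreading method:
Δσ = qBL/((B+z)(L+z)) = 246×1.8×3.3/((1.8+5.85)(3.3+5.85)) = 20.876 kPa
Final effective stress: σ'_f = σ'_0 + Δσ = 52.201 + 20.876 = 73.077 kPa.
Normally consolidated clay, so the full stress increment lies on the virgin compression line:
S_c = C_c·H/(1+e₀)·log₁₀(σ'_f/σ'_0) = 0.22×5.7/(1+0.9)×log₁₀(73.077/52.201)
    = 0.66 × 0.1461 = 0.09643 m

S_c ≈ 96.4 mm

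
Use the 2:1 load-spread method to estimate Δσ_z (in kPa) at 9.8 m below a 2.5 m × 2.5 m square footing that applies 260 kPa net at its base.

By the 2:1 method the load spreads at 1 horizontal : 2 vertical, so at depth z the loaded area has grown by z in each plan dimension:
Δσ = qBL/((B+z)(L+z)) = 260×2.5×2.5/((2.5+9.8)(2.5+9.8)) = 10.741 kPa

Δσ_z ≈ 10.7 kPa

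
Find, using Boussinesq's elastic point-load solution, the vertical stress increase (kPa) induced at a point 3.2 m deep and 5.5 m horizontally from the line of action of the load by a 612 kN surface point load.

Δσ_z ≈ 0.918 kPa

Boussinesq vertical stress below a point load on an elastic half-space:
Δσ_z = 3P/(2πz²) · [1 + (r/z)²]^(−5/2)
r/z = 5.5/3.2 = 1.7188; [1+(r/z)²]^(−5/2) = 0.032165.
Δσ_z = 3×612/(2π×3.2²) × 0.032165 = 28.536 × 0.032165 = 0.9179 kPa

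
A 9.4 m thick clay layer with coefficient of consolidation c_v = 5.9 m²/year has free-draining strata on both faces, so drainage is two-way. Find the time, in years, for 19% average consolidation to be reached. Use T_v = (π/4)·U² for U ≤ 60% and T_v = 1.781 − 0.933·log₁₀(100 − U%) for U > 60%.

t ≈ 0.106 years

Drainage path length: H_d = H/2 = 4.7 m (double drainage).
U ≤ 60%: T_v = (π/4)·U² = (π/4)×0.19² = 0.028353.
t = T_v·H_d²/c_v = 0.028353×4.7²/5.9 = 0.1062 years.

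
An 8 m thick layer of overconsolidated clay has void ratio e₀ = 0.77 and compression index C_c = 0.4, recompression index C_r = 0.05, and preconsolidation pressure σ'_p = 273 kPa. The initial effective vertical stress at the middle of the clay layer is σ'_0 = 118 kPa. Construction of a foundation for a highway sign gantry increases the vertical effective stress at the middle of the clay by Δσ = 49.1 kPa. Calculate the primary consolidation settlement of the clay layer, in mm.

Final effective stress: σ'_f = 118 + 49.1 = 167.1 kPa.
σ'_f = 167.1 ≤ σ'_p = 273 kPa, so the clay remains overconsolidated and only the recompression index applies:
S_c = C_r·H/(1+e₀)·log₁₀(σ'_f/σ'_0) = 0.05×8/1.77×log₁₀(167.1/118)
    = 0.22599 × 0.15109 = 0.03414 m

S_c ≈ 34.1 mm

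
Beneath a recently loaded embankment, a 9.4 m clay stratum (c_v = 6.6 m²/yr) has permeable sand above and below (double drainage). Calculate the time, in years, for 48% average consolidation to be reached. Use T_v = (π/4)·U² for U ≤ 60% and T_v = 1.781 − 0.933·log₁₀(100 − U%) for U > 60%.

t ≈ 0.606 years

Drainage path length: H_d = H/2 = 4.7 m (double drainage).
U ≤ 60%: T_v = (π/4)·U² = (π/4)×0.48² = 0.18096.
t = T_v·H_d²/c_v = 0.18096×4.7²/6.6 = 0.6057 years.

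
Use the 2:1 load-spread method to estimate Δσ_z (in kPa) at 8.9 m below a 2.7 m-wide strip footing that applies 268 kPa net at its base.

Δσ_z ≈ 62.4 kPa

By the 2:1 method the load spreads at 1 horizontal : 2 vertical, so at depth z the loaded area has grown by z in each plan dimension:
Δσ = qB/(B+z) = 268×2.7/(2.7+8.9) = 62.379 kPa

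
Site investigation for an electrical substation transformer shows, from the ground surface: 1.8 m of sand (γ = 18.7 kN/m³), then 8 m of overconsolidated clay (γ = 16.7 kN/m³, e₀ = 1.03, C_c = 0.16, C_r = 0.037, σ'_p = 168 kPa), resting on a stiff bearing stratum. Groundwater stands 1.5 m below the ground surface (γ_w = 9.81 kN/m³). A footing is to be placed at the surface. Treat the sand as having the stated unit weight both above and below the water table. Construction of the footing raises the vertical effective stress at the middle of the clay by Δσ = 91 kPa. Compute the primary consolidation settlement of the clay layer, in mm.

Mid-depth of clay below the ground surface: z = 1.8 + 8/2 = 5.8 m.
Total vertical stress at mid-clay: σ_v = 18.7×1.8 + 16.7×4 = 100.46 kPa.
Pore pressure: u = 9.81×(5.8 − 1.5) = 42.183 kPa.
Initial effective stress: σ'_0 = σ_v − u = 100.46 − 42.183 = 58.277 kPa.
Final effective stress: σ'_f = 58.277 + 91 = 149.28 kPa.
σ'_f = 149.28 ≤ σ'_p = 168 kPa, so the clay remains overconsolidated and only the recompression index applies:
S_c = C_r·H/(1+e₀)·log₁₀(σ'_f/σ'_0) = 0.037×8/2.03×log₁₀(149.28/58.277)
    = 0.14581 × 0.4085 = 0.05956 m

S_c ≈ 59.6 mm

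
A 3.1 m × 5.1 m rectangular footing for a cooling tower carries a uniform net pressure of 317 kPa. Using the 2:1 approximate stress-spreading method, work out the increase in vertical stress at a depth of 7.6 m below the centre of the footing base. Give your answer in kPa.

Δσ_z ≈ 36.9 kPa

By the 2:1 method the load spreads at 1 horizontal : 2 vertical, so at depth z the loaded area has grown by z in each plan dimension:
Δσ = qBL/((B+z)(L+z)) = 317×3.1×5.1/((3.1+7.6)(5.1+7.6)) = 36.881 kPa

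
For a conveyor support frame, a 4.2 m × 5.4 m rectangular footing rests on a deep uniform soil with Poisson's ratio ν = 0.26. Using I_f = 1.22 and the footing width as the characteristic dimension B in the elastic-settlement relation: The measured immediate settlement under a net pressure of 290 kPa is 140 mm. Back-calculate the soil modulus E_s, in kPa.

E_s ≈ 9900 kPa

S_e = q·B·(1−ν²)/E_s · I_f  ⇒  E_s = q·B·(1−ν²)·I_f / S_e.
E_s = 290 × 4.2 × 0.9324 × 1.22 / 0.14 = 9896 kPa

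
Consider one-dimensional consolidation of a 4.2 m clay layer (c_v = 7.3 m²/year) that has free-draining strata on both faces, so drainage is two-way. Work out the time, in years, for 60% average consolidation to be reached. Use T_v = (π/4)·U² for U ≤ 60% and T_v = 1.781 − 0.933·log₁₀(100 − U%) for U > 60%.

t ≈ 0.171 years

Drainage path length: H_d = H/2 = 2.1 m (double drainage).
U ≤ 60%: T_v = (π/4)·U² = (π/4)×0.6² = 0.28274.
t = T_v·H_d²/c_v = 0.28274×2.1²/7.3 = 0.1708 years.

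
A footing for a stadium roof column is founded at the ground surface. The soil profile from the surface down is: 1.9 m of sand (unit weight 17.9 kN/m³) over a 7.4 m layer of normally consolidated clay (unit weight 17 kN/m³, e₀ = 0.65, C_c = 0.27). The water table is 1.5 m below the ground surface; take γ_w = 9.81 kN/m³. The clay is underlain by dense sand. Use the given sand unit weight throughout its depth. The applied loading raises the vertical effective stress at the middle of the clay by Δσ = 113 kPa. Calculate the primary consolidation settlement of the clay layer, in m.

Mid-depth of clay below the ground surface: z = 1.9 + 7.4/2 = 5.6 m.
Total vertical stress at mid-clay: σ_v = 17.9×1.9 + 17×3.7 = 96.91 kPa.
Pore pressure: u = 9.81×(5.6 − 1.5) = 40.221 kPa.
Initial effective stress: σ'_0 = σ_v − u = 96.91 − 40.221 = 56.689 kPa.
Final effective stress: σ'_f = σ'_0 + Δσ = 56.689 + 113 = 169.69 kPa.
Normally consolidated clay, so the full stress increment lies on the virgin compression line:
S_c = C_c·H/(1+e₀)·log₁₀(σ'_f/σ'_0) = 0.27×7.4/(1+0.65)×log₁₀(169.69/56.689)
    = 1.2109 × 0.47616 = 0.5766 m

S_c ≈ 0.577 m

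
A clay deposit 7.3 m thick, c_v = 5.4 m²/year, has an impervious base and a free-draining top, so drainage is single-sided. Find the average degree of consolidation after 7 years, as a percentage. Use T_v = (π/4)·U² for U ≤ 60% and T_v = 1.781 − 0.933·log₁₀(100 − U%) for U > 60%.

U ≈ 85.9 %

Drainage path length: H_d = H = 7.3 m (single drainage).
T_v = c_v·t/H_d² = 5.4×7/7.3² = 0.70933.
T_v = 0.70933 corresponds to the U > 60% branch:
U = 1 − 10^((1.781 − T_v)/0.933)/100 = 0.8592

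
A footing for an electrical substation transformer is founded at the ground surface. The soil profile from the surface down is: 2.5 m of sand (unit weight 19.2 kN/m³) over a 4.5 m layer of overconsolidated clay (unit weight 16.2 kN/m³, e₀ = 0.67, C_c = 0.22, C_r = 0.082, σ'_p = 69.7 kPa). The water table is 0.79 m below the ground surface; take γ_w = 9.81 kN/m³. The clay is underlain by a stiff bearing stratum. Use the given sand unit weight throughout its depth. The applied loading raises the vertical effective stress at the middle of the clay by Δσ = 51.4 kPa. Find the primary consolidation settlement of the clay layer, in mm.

S_c ≈ 126 mm

Mid-depth of clay below the ground surface: z = 2.5 + 4.5/2 = 4.75 m.
Total vertical stress at mid-clay: σ_v = 19.2×2.5 + 16.2×2.25 = 84.45 kPa.
Pore pressure: u = 9.81×(4.75 − 0.79) = 38.848 kPa.
Initial effective stress: σ'_0 = σ_v − u = 84.45 − 38.848 = 45.602 kPa.
Final effective stress: σ'_f = 45.602 + 51.4 = 97.002 kPa.
σ'_f = 97.002 > σ'_p = 69.7 kPa, so the stress path crosses the preconsolidation pressure — recompression up to σ'_p, then virgin compression beyond:
S_c = H/(1+e₀)·[C_r·log₁₀(σ'_p/σ'_0) + C_c·log₁₀(σ'_f/σ'_p)]
    = 4.5/1.67 × [0.082×log₁₀(69.7/45.602) + 0.22×log₁₀(97.002/69.7)]
    = 2.6946 × [0.015108 + 0.031581] = 0.1258 m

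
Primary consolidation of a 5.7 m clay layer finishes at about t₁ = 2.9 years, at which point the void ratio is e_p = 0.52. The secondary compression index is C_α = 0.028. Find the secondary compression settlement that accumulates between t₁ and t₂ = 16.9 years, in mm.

S_s ≈ 80.4 mm

Secondary compression: S_s = C_α·H/(1+e_p)·log₁₀(t₂/t₁)
S_s = 0.028×5.7/(1+0.52)×log₁₀(16.9/2.9)
    = 0.105 × 0.7655 = 0.08038 m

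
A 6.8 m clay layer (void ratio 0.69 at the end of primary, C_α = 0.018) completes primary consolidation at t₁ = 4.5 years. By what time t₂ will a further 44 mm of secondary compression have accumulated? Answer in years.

S_s = C_α·H/(1+e_p)·log₁₀(t₂/t₁) ⇒ log₁₀(t₂/t₁) = S_s·(1+e_p)/(C_α·H).
log₁₀(t₂/t₁) = 0.044 × (1+0.69) / (0.018×6.8) = 0.6075
t₂ = t₁ × 10^0.6075 = 4.5 × 4.051 = 18.23 years

t₂ ≈ 18.2 years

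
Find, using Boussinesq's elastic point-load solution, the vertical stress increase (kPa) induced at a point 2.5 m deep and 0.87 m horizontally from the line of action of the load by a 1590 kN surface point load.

Boussinesq vertical stress below a point load on an elastic half-space:
Δσ_z = 3P/(2πz²) · [1 + (r/z)²]^(−5/2)
r/z = 0.87/2.5 = 0.348; [1+(r/z)²]^(−5/2) = 0.75142.
Δσ_z = 3×1590/(2π×2.5²) × 0.75142 = 121.47 × 0.75142 = 91.27 kPa

Δσ_z ≈ 91.3 kPa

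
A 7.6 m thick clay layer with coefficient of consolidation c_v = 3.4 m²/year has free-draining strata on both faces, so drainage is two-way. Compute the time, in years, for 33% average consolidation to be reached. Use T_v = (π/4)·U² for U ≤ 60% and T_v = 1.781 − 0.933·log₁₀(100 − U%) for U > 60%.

Drainage path length: H_d = H/2 = 3.8 m (double drainage).
U ≤ 60%: T_v = (π/4)·U² = (π/4)×0.33² = 0.08553.
t = T_v·H_d²/c_v = 0.08553×3.8²/3.4 = 0.3633 years.

t ≈ 0.363 years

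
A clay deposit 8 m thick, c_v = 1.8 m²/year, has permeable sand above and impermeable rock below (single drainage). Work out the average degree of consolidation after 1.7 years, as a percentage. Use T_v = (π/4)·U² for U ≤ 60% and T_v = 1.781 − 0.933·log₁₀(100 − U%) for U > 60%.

U ≈ 24.7 %

Drainage path length: H_d = H = 8 m (single drainage).
T_v = c_v·t/H_d² = 1.8×1.7/8² = 0.047813.
T_v = 0.047813 corresponds to the U ≤ 60% branch:
U = √(4T_v/π) = 0.2467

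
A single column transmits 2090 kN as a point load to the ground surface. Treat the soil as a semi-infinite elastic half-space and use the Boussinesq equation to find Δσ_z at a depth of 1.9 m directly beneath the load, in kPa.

Boussinesq vertical stress below a point load on an elastic half-space:
Δσ_z = 3P/(2πz²) · [1 + (r/z)²]^(−5/2)
r/z = 0/1.9 = 0; [1+(r/z)²]^(−5/2) = 1.
Δσ_z = 3×2090/(2π×1.9²) × 1 = 276.43 × 1 = 276.4 kPa

Δσ_z ≈ 276 kPa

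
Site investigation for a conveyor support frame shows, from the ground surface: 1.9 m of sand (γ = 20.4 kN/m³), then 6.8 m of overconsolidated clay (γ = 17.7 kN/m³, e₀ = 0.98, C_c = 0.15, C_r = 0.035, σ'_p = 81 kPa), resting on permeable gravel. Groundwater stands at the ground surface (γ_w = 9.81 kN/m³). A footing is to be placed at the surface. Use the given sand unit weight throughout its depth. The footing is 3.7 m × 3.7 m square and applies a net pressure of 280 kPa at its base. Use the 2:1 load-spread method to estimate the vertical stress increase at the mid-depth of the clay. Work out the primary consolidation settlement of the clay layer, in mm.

Mid-depth of clay below the ground surface: z = 1.9 + 6.8/2 = 5.3 m.
Total vertical stress at mid-clay: σ_v = 20.4×1.9 + 17.7×3.4 = 98.94 kPa.
Pore pressure: u = 9.81×(5.3 − 0) = 51.993 kPa.
Initial effective stress: σ'_0 = σ_v − u = 98.94 − 51.993 = 46.947 kPa.
Stress increase at mid-clay by the 2:1 spreading method:
Δσ = qBL/((B+z)(L+z)) = 280×3.7×3.7/((3.7+5.3)(3.7+5.3)) = 47.323 kPa
Final effective stress: σ'_f = 46.947 + 47.323 = 94.27 kPa.
σ'_f = 94.27 > σ'_p = 81 kPa, so the stress path crosses the preconsolidation pressure — recompression up to σ'_p, then virgin compression beyond:
S_c = H/(1+e₀)·[C_r·log₁₀(σ'_p/σ'_0) + C_c·log₁₀(σ'_f/σ'_p)]
    = 6.8/1.98 × [0.035×log₁₀(81/46.947) + 0.15×log₁₀(94.27/81)]
    = 3.4343 × [0.0082907 + 0.0098833] = 0.06241 m

S_c ≈ 62.4 mm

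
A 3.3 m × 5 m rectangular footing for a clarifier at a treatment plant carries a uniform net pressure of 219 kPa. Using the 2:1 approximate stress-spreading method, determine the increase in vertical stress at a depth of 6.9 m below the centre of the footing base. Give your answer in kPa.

Δσ_z ≈ 29.8 kPa

By the 2:1 method the load spreads at 1 horizontal : 2 vertical, so at depth z the loaded area has grown by z in each plan dimension:
Δσ = qBL/((B+z)(L+z)) = 219×3.3×5/((3.3+6.9)(5+6.9)) = 29.77 kPa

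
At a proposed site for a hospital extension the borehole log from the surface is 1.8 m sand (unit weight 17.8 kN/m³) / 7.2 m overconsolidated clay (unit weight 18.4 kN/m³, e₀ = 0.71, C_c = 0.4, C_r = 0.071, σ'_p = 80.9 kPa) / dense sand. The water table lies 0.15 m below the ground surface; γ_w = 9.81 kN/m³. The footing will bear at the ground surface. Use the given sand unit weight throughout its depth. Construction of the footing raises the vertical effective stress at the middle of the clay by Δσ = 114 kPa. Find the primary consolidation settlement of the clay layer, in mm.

S_c ≈ 573 mm

Mid-depth of clay below the ground surface: z = 1.8 + 7.2/2 = 5.4 m.
Total vertical stress at mid-clay: σ_v = 17.8×1.8 + 18.4×3.6 = 98.28 kPa.
Pore pressure: u = 9.81×(5.4 − 0.15) = 51.503 kPa.
Initial effective stress: σ'_0 = σ_v − u = 98.28 − 51.503 = 46.777 kPa.
Final effective stress: σ'_f = 46.777 + 114 = 160.78 kPa.
σ'_f = 160.78 > σ'_p = 80.9 kPa, so the stress path crosses the preconsolidation pressure — recompression up to σ'_p, then virgin compression beyond:
S_c = H/(1+e₀)·[C_r·log₁₀(σ'_p/σ'_0) + C_c·log₁₀(σ'_f/σ'_p)]
    = 7.2/1.71 × [0.071×log₁₀(80.9/46.777) + 0.4×log₁₀(160.78/80.9)]
    = 4.2105 × [0.016892 + 0.11931] = 0.5735 m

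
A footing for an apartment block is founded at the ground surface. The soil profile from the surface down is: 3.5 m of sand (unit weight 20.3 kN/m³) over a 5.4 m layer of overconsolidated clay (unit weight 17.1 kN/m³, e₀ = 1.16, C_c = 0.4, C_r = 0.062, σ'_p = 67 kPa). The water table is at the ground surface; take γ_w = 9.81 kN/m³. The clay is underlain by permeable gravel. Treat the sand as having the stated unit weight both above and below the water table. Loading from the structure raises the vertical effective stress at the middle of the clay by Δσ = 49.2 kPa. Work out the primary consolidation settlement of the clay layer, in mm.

Mid-depth of clay below the ground surface: z = 3.5 + 5.4/2 = 6.2 m.
Total vertical stress at mid-clay: σ_v = 20.3×3.5 + 17.1×2.7 = 117.22 kPa.
Pore pressure: u = 9.81×(6.2 − 0) = 60.822 kPa.
Initial effective stress: σ'_0 = σ_v − u = 117.22 − 60.822 = 56.398 kPa.
Final effective stress: σ'_f = 56.398 + 49.2 = 105.6 kPa.
σ'_f = 105.6 > σ'_p = 67 kPa, so the stress path crosses the preconsolidation pressure — recompression up to σ'_p, then virgin compression beyond:
S_c = H/(1+e₀)·[C_r·log₁₀(σ'_p/σ'_0) + C_c·log₁₀(σ'_f/σ'_p)]
    = 5.4/2.16 × [0.062×log₁₀(67/56.398) + 0.4×log₁₀(105.6/67)]
    = 2.5 × [0.0046383 + 0.079036] = 0.2092 m

S_c ≈ 209 mm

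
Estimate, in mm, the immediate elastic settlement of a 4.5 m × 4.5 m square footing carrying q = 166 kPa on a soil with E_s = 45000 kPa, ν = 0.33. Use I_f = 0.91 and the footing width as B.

S_e ≈ 13.5 mm

Immediate (elastic) settlement: S_e = q·B·(1−ν²)/E_s · I_f.
S_e = 166 × 4.5 × (1 − 0.33²) / 45000 × 0.91
    = 166 × 4.5 × 0.8911 / 45000 × 0.91
    = 0.01346 m = 13.46 mm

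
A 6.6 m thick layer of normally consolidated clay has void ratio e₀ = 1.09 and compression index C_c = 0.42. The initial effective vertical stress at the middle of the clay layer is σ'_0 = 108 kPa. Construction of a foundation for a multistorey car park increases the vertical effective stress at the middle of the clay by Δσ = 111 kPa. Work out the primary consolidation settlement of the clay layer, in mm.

Final effective stress: σ'_f = σ'_0 + Δσ = 108 + 111 = 219 kPa.
Normally consolidated clay, so the full stress increment lies on the virgin compression line:
S_c = C_c·H/(1+e₀)·log₁₀(σ'_f/σ'_0) = 0.42×6.6/(1+1.09)×log₁₀(219/108)
    = 1.3263 × 0.30702 = 0.4072 m

S_c ≈ 407 mm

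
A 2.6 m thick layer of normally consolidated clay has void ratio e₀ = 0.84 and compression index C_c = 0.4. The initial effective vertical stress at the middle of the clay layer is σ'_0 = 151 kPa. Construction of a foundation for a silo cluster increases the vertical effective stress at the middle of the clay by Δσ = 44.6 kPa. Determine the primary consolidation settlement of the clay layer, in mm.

S_c ≈ 63.5 mm

Final effective stress: σ'_f = σ'_0 + Δσ = 151 + 44.6 = 195.6 kPa.
Normally consolidated clay, so the full stress increment lies on the virgin compression line:
S_c = C_c·H/(1+e₀)·log₁₀(σ'_f/σ'_0) = 0.4×2.6/(1+0.84)×log₁₀(195.6/151)
    = 0.56522 × 0.11239 = 0.06353 m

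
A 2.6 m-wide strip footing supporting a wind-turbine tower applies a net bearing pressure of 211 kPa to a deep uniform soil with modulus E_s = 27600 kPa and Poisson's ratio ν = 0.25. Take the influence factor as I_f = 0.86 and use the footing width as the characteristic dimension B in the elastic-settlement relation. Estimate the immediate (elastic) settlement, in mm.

Immediate (elastic) settlement: S_e = q·B·(1−ν²)/E_s · I_f.
S_e = 211 × 2.6 × (1 − 0.25²) / 27600 × 0.86
    = 211 × 2.6 × 0.9375 / 27600 × 0.86
    = 0.01603 m = 16.03 mm

S_e ≈ 16 mm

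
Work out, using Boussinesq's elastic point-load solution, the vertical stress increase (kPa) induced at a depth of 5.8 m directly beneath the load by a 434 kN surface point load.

Boussinesq vertical stress below a point load on an elastic half-space:
Δσ_z = 3P/(2πz²) · [1 + (r/z)²]^(−5/2)
r/z = 0/5.8 = 0; [1+(r/z)²]^(−5/2) = 1.
Δσ_z = 3×434/(2π×5.8²) × 1 = 6.1599 × 1 = 6.16 kPa

Δσ_z ≈ 6.16 kPa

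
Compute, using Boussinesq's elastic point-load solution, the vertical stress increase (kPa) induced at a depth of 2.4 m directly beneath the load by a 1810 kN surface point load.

Δσ_z ≈ 150 kPa

Boussinesq vertical stress below a point load on an elastic half-space:
Δσ_z = 3P/(2πz²) · [1 + (r/z)²]^(−5/2)
r/z = 0/2.4 = 0; [1+(r/z)²]^(−5/2) = 1.
Δσ_z = 3×1810/(2π×2.4²) × 1 = 150.04 × 1 = 150 kPa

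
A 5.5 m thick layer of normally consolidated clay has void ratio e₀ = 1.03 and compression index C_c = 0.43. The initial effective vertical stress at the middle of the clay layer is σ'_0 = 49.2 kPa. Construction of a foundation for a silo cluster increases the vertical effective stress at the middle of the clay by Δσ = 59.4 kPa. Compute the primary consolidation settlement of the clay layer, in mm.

S_c ≈ 401 mm

Final effective stress: σ'_f = σ'_0 + Δσ = 49.2 + 59.4 = 108.6 kPa.
Normally consolidated clay, so the full stress increment lies on the virgin compression line:
S_c = C_c·H/(1+e₀)·log₁₀(σ'_f/σ'_0) = 0.43×5.5/(1+1.03)×log₁₀(108.6/49.2)
    = 1.165 × 0.34386 = 0.4006 m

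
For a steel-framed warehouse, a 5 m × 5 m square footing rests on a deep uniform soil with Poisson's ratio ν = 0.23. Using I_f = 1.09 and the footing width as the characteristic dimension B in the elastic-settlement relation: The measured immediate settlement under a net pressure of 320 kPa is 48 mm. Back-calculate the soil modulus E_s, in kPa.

S_e = q·B·(1−ν²)/E_s · I_f  ⇒  E_s = q·B·(1−ν²)·I_f / S_e.
E_s = 320 × 5 × 0.9471 × 1.09 / 0.048 = 34410 kPa

E_s ≈ 34400 kPa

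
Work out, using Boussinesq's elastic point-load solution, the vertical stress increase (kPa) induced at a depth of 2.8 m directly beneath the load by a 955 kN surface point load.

Δσ_z ≈ 58.2 kPa

Boussinesq vertical stress below a point load on an elastic half-space:
Δσ_z = 3P/(2πz²) · [1 + (r/z)²]^(−5/2)
r/z = 0/2.8 = 0; [1+(r/z)²]^(−5/2) = 1.
Δσ_z = 3×955/(2π×2.8²) × 1 = 58.161 × 1 = 58.16 kPa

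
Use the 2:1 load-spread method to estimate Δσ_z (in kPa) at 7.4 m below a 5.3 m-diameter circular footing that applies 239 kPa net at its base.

By the 2:1 method the load spreads at 1 horizontal : 2 vertical, so at depth z the loaded area has grown by z in each plan dimension:
Δσ ≈ qD²/(D+z)² = 239×5.3²/(5.3+7.4)² = 41.624 kPa

Δσ_z ≈ 41.6 kPa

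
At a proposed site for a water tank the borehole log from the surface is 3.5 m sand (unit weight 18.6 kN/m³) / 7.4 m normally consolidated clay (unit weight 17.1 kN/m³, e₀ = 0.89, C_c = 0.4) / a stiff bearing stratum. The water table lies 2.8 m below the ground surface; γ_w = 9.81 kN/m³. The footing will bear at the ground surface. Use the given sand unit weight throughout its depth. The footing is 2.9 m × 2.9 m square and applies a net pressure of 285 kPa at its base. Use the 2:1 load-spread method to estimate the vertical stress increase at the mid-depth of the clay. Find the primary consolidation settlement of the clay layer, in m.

S_c ≈ 0.166 m

Mid-depth of clay below the ground surface: z = 3.5 + 7.4/2 = 7.2 m.
Total vertical stress at mid-clay: σ_v = 18.6×3.5 + 17.1×3.7 = 128.37 kPa.
Pore pressure: u = 9.81×(7.2 − 2.8) = 43.164 kPa.
Initial effective stress: σ'_0 = σ_v − u = 128.37 − 43.164 = 85.206 kPa.
Stress increase at mid-clay by the 2:1 spreading method:
Δσ = qBL/((B+z)(L+z)) = 285×2.9×2.9/((2.9+7.2)(2.9+7.2)) = 23.496 kPa
Final effective stress: σ'_f = σ'_0 + Δσ = 85.206 + 23.496 = 108.7 kPa.
Normally consolidated clay, so the full stress increment lies on the virgin compression line:
S_c = C_c·H/(1+e₀)·log₁₀(σ'_f/σ'_0) = 0.4×7.4/(1+0.89)×log₁₀(108.7/85.206)
    = 1.5661 × 0.10576 = 0.1656 m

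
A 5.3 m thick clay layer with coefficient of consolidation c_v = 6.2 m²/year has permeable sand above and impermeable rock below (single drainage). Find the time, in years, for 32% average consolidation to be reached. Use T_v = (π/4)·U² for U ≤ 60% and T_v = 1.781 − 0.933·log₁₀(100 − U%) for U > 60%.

t ≈ 0.364 years

Drainage path length: H_d = H = 5.3 m (single drainage).
U ≤ 60%: T_v = (π/4)·U² = (π/4)×0.32² = 0.080425.
t = T_v·H_d²/c_v = 0.080425×5.3²/6.2 = 0.3644 years.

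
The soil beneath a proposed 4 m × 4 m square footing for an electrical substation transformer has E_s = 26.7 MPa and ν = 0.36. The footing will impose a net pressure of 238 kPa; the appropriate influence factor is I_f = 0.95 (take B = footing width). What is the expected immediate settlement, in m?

S_e ≈ 0.0295 m

Immediate (elastic) settlement: S_e = q·B·(1−ν²)/E_s · I_f.
E_s = 26.7 MPa = 26700 kPa.
S_e = 238 × 4 × (1 − 0.36²) / 26700 × 0.95
    = 238 × 4 × 0.8704 / 26700 × 0.95
    = 0.02948 m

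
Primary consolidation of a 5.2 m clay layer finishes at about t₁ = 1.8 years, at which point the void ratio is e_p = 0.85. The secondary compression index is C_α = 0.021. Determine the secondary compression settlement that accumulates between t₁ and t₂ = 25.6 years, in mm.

S_s ≈ 68.1 mm

Secondary compression: S_s = C_α·H/(1+e_p)·log₁₀(t₂/t₁)
S_s = 0.021×5.2/(1+0.85)×log₁₀(25.6/1.8)
    = 0.05903 × 1.153 = 0.06806 m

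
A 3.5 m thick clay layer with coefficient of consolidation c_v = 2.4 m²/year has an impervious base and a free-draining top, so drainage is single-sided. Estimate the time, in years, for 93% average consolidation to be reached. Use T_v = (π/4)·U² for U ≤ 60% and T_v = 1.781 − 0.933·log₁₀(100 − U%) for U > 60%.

t ≈ 5.07 years

Drainage path length: H_d = H = 3.5 m (single drainage).
U > 60%: T_v = 1.781 − 0.933·log₁₀(100 − 93) = 0.99252.
t = T_v·H_d²/c_v = 0.99252×3.5²/2.4 = 5.066 years.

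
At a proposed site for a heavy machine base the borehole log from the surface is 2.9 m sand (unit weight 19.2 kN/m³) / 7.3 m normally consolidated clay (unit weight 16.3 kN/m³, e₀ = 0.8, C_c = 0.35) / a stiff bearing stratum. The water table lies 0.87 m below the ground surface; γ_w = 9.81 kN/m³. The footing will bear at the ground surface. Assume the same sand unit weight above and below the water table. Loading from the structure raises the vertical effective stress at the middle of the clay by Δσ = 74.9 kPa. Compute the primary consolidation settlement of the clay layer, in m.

Mid-depth of clay below the ground surface: z = 2.9 + 7.3/2 = 6.55 m.
Total vertical stress at mid-clay: σ_v = 19.2×2.9 + 16.3×3.65 = 115.18 kPa.
Pore pressure: u = 9.81×(6.55 − 0.87) = 55.721 kPa.
Initial effective stress: σ'_0 = σ_v − u = 115.18 − 55.721 = 59.459 kPa.
Final effective stress: σ'_f = σ'_0 + Δσ = 59.459 + 74.9 = 134.36 kPa.
Normally consolidated clay, so the full stress increment lies on the virgin compression line:
S_c = C_c·H/(1+e₀)·log₁₀(σ'_f/σ'_0) = 0.35×7.3/(1+0.8)×log₁₀(134.36/59.459)
    = 1.4194 × 0.35405 = 0.5025 m

S_c ≈ 0.503 m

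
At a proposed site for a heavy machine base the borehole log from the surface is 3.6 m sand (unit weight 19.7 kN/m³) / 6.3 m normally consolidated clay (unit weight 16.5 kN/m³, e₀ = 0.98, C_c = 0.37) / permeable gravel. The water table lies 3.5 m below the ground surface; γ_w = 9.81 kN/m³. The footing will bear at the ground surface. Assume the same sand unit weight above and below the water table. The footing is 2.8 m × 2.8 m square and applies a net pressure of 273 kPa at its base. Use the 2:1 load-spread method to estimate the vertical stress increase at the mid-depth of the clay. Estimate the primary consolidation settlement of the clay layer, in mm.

S_c ≈ 117 mm

Mid-depth of clay below the ground surface: z = 3.6 + 6.3/2 = 6.75 m.
Total vertical stress at mid-clay: σ_v = 19.7×3.6 + 16.5×3.15 = 122.9 kPa.
Pore pressure: u = 9.81×(6.75 − 3.5) = 31.883 kPa.
Initial effective stress: σ'_0 = σ_v − u = 122.9 − 31.883 = 91.017 kPa.
Stress increase at mid-clay by the 2:1 spreading method:
Δσ = qBL/((B+z)(L+z)) = 273×2.8×2.8/((2.8+6.75)(2.8+6.75)) = 23.468 kPa
Final effective stress: σ'_f = σ'_0 + Δσ = 91.017 + 23.468 = 114.48 kPa.
Normally consolidated clay, so the full stress increment lies on the virgin compression line:
S_c = C_c·H/(1+e₀)·log₁₀(σ'_f/σ'_0) = 0.37×6.3/(1+0.98)×log₁₀(114.48/91.017)
    = 1.1773 × 0.099607 = 0.1173 m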